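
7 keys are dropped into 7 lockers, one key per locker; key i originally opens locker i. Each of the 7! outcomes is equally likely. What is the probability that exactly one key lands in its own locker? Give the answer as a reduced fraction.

53/144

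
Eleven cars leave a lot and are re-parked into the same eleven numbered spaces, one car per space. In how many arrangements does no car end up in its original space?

14684570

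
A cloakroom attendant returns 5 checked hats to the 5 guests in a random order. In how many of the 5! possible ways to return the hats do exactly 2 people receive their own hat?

20

Pick the 2 fixed positions: C(5,2) = 10 ways.
The remaining 3 must be deranged: !3 = 2.
Total: 10 × 2 = 20.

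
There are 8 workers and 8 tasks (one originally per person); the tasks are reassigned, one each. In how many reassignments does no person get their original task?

14833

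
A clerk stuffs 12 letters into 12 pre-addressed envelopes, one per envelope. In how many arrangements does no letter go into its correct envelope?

Use !n = (n-1)(!(n-1) + !(n-2)).
!12 = 11·(14684570 + 1334961) = 11·16019531 = 176214841

176214841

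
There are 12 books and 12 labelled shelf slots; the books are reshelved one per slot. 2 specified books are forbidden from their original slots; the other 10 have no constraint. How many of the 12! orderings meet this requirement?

Let A_j be the event that the j-th constrained one is fixed. By inclusion-exclusion over the 2 events:
Σ_{j=0}^{2} (-1)^j C(2,j)(12-j)!
= C(2,0)·12! - C(2,1)·11! + C(2,2)·10!
= 479001600 - 79833600 + 3628800
= 402796800

402796800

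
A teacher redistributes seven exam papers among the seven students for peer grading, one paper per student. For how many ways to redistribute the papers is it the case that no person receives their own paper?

1854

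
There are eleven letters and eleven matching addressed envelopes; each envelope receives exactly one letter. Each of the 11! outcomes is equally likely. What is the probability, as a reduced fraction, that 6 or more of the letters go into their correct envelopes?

Favorable outcomes: Σ_{i≥6} C(11,i)·!(11-i) = 462·44 + 330·9 + 165·2 + 55·1 + 11·0 + 1·1 = 23684.
Total outcomes: 11! = 39916800.
Probability = 23684/39916800 = 5921/9979200.

5921/9979200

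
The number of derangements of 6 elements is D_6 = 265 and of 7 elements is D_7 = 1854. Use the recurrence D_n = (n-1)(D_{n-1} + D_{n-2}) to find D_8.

14833

D_8 = (8-1)·(D_7 + D_6) = 7·(1854 + 265) = 7·2119 = 14833.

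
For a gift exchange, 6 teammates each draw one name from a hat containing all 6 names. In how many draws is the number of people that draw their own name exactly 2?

135

Choose which 2 of the 6 are fixed: C(6,2) = 15.
The remaining 4 must be deranged: !4 = 9.
Total: 15 × 9 = 135.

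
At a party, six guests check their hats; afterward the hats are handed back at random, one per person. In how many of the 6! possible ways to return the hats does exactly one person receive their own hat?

264

Choose which one of the 6 is fixed: C(6,1) = 6.
The remaining 5 must be deranged: !5 = 44.
Total: 6 × 44 = 264.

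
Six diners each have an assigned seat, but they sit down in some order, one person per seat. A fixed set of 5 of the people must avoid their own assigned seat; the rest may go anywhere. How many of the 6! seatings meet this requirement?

309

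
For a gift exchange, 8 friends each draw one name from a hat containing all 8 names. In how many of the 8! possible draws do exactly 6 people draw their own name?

28

Pick the 6 fixed positions: C(8,6) = 28 ways.
The remaining 2 must be deranged: !2 = 1.
Total: 28 × 1 = 28.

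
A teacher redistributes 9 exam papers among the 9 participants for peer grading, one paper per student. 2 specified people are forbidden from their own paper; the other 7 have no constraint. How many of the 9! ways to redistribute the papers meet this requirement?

287280

Let A_j be the event that the j-th constrained one is fixed. By inclusion-exclusion over the 2 events:
Σ_{j=0}^{2} (-1)^j C(2,j)(9-j)!
= C(2,0)·9! - C(2,1)·8! + C(2,2)·7!
= 362880 - 80640 + 5040
= 287280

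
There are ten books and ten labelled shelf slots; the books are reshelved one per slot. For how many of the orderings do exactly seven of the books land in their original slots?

240

Pick the 7 fixed positions: C(10,7) = 120 ways.
The other 3 form a derangement: !3 = 2.
Total: 120 × 2 = 240.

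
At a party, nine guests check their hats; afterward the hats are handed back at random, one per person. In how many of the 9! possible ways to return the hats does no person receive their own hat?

Use !n = (n-1)(!(n-1) + !(n-2)).
!9 = 8·(14833 + 1854) = 8·16687 = 133496

133496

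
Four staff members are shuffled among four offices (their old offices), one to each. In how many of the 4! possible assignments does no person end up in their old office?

The number of derangements of 4 is !4 = Σ_{k=0}^{4} (-1)^k·4!/k!
= 4! - 4!/1! + 4!/2! - 4!/3! + 4!/4!
= 24 - 24 + 12 - 4 + 1
= 9

9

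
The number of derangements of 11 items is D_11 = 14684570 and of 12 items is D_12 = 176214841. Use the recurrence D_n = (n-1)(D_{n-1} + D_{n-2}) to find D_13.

D_13 = (13-1)·(D_12 + D_11) = 12·(176214841 + 14684570) = 12·190899411 = 2290792932.

2290792932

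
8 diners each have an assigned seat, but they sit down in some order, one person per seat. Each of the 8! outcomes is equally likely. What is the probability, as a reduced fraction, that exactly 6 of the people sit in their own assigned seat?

Favorable outcomes: C(8,6)·!2 = 28·1 = 28.
Total outcomes: 8! = 40320.
Probability = 28/40320 = 1/1440.

1/1440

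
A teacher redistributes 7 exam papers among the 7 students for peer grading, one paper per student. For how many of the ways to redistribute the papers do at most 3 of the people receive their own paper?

4948

Sum C(7,i)·!(7-i) for i = 0..3:
  i=0: C(7,0)·!7 = 1·1854 = 1854
  i=1: C(7,1)·!6 = 7·265 = 1855
  i=2: C(7,2)·!5 = 21·44 = 924
  i=3: C(7,3)·!4 = 35·9 = 315
Total = 4948.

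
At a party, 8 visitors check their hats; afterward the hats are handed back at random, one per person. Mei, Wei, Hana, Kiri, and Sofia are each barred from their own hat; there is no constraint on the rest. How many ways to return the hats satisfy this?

Let A_j be the event that the j-th constrained one is fixed. By inclusion-exclusion over the 5 events:
Σ_{j=0}^{5} (-1)^j C(5,j)(8-j)!
= C(5,0)·8! - C(5,1)·7! + C(5,2)·6! - C(5,3)·5! + C(5,4)·4! - C(5,5)·3!
= 40320 - 25200 + 7200 - 1200 + 120 - 6
= 21234

21234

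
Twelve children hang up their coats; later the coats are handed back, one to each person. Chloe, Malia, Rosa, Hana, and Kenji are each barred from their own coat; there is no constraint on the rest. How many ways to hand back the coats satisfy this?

312273360

Inclusion-exclusion on the 5 forbidden self-matches:
Σ_{j=0}^{5} (-1)^j C(5,j)(12-j)!
= C(5,0)·12! - C(5,1)·11! + C(5,2)·10! - C(5,3)·9! + C(5,4)·8! - C(5,5)·7!
= 479001600 - 199584000 + 36288000 - 3628800 + 201600 - 5040
= 312273360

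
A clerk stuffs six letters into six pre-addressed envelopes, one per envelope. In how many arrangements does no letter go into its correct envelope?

!6 is the nearest integer to 6!/e.
6! = 720, and 720/e ≈ 264.87, so !6 = 265.

265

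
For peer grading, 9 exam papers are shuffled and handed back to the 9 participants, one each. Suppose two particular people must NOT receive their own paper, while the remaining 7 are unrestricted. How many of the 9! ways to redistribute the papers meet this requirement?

287280

Inclusion-exclusion on the 2 forbidden self-matches:
Σ_{j=0}^{2} (-1)^j C(2,j)(9-j)!
= C(2,0)·9! - C(2,1)·8! + C(2,2)·7!
= 362880 - 80640 + 5040
= 287280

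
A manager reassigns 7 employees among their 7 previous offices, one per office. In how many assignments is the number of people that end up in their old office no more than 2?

4633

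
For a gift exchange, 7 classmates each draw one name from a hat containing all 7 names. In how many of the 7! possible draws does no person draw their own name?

1854

Recurrence: !7 = 6·(!6 + !5).
!7 = 6·(265 + 44) = 6·309 = 1854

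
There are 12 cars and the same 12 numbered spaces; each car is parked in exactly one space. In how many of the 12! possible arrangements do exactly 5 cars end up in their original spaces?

Choose which 5 of the 12 are fixed: C(12,5) = 792.
The remaining 7 must be deranged: !7 = 1854.
Total: 792 × 1854 = 1468368.

1468368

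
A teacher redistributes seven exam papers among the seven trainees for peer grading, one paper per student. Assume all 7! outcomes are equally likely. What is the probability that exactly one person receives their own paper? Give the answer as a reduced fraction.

Favorable outcomes: C(7,1)·!6 = 7·265 = 1855.
Total outcomes: 7! = 5040.
Probability = 1855/5040 = 53/144.

53/144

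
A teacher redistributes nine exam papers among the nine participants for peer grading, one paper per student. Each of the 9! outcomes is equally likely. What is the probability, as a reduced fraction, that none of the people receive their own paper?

Favorable outcomes: !9 = 133496.
Total outcomes: 9! = 362880.
Probability = 133496/362880 = 16687/45360.

16687/45360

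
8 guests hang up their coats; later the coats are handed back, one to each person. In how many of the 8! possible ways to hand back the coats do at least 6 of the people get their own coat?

Sum C(8,i)·!(8-i) for i = 6..8:
  i=6: C(8,6)·!2 = 28·1 = 28
  i=7: C(8,7)·!1 = 8·0 = 0
  i=8: C(8,8)·!0 = 1·1 = 1
Total = 29.

29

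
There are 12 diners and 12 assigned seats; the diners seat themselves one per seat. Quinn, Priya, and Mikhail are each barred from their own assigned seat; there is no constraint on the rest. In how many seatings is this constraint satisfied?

369774720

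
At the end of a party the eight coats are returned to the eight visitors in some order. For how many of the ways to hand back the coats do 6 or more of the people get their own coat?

29

# with exactly i fixed is C(8,i)·!(8-i); sum over i=6..8:
  i=6: C(8,6)·!2 = 28·1 = 28
  i=7: C(8,7)·!1 = 8·0 = 0
  i=8: C(8,8)·!0 = 1·1 = 1
Total = 29.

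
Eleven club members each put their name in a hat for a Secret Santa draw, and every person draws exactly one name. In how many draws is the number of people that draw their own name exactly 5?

122430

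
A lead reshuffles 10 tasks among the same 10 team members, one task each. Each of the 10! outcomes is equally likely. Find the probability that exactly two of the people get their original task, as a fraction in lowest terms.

2119/11520

Favorable outcomes: C(10,2)·!8 = 45·14833 = 667485.
Total outcomes: 10! = 3628800.
Probability = 667485/3628800 = 2119/11520.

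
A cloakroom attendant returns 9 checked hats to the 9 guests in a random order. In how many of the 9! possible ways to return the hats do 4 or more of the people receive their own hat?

Sum C(9,i)·!(9-i) for i = 4..9:
  i=4: C(9,4)·!5 = 126·44 = 5544
  i=5: C(9,5)·!4 = 126·9 = 1134
  i=6: C(9,6)·!3 = 84·2 = 168
  i=7: C(9,7)·!2 = 36·1 = 36
  i=8: C(9,8)·!1 = 9·0 = 0
  i=9: C(9,9)·!0 = 1·1 = 1
Total = 6883.

6883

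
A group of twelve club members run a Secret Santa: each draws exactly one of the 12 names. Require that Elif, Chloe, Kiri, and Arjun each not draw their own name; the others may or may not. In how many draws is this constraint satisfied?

339696000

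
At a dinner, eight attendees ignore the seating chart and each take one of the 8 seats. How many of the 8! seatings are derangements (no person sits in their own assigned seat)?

The number of derangements of 8 is !8 = Σ_{k=0}^{8} (-1)^k·8!/k!
= 8! - 8!/1! + 8!/2! - 8!/3! + 8!/4! - 8!/5! + 8!/6! - 8!/7! + 8!/8!
= 40320 - 40320 + 20160 - 6720 + 1680 - 336 + 56 - 8 + 1
= 14833

14833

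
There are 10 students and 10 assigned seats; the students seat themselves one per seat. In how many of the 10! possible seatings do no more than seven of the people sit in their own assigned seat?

# with exactly i fixed is C(10,i)·!(10-i); sum over i=0..7:
  i=0: C(10,0)·!10 = 1·1334961 = 1334961
  i=1: C(10,1)·!9 = 10·133496 = 1334960
  i=2: C(10,2)·!8 = 45·14833 = 667485
  i=3: C(10,3)·!7 = 120·1854 = 222480
  i=4: C(10,4)·!6 = 210·265 = 55650
  i=5: C(10,5)·!5 = 252·44 = 11088
  i=6: C(10,6)·!4 = 210·9 = 1890
  i=7: C(10,7)·!3 = 120·2 = 240
Total = 3628754.

3628754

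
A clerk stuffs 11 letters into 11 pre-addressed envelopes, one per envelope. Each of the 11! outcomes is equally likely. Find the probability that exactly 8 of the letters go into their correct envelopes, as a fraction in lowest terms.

1/120960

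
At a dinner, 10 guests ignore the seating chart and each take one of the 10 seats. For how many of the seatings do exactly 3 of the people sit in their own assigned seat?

Pick the 3 fixed positions: C(10,3) = 120 ways.
The remaining 7 must be deranged: !7 = 1854.
Total: 120 × 1854 = 222480.

222480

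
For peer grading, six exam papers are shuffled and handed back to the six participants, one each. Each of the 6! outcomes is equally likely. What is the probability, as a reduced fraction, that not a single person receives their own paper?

53/144

Favorable outcomes: !6 = 265.
Total outcomes: 6! = 720.
Probability = 265/720 = 53/144.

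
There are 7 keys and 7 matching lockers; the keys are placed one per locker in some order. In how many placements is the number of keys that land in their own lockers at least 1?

3186

# with exactly i fixed is C(7,i)·!(7-i); sum over i=1..7:
  i=1: C(7,1)·!6 = 7·265 = 1855
  i=2: C(7,2)·!5 = 21·44 = 924
  i=3: C(7,3)·!4 = 35·9 = 315
  i=4: C(7,4)·!3 = 35·2 = 70
  i=5: C(7,5)·!2 = 21·1 = 21
  i=6: C(7,6)·!1 = 7·0 = 0
  i=7: C(7,7)·!0 = 1·1 = 1
Total = 3186.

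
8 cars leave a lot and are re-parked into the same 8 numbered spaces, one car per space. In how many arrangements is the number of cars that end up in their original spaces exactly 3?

2464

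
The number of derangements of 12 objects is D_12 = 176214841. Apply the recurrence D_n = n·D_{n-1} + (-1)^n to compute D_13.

D_13 = 13·176214841 - 1 = 2290792932.

2290792932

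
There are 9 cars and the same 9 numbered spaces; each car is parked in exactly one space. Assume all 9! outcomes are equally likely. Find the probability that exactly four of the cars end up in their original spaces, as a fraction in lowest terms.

Favorable outcomes: C(9,4)·!5 = 126·44 = 5544.
Total outcomes: 9! = 362880.
Probability = 5544/362880 = 11/720.

11/720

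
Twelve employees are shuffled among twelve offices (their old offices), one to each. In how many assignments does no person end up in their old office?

The subfactorial !12 = [12!/e] (nearest integer).
12! = 479001600, and 479001600/e ≈ 176214840.93, so !12 = 176214841.

176214841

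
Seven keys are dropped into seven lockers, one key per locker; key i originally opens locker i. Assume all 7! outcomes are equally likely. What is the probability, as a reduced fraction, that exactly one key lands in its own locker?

53/144

Favorable outcomes: C(7,1)·!6 = 7·265 = 1855.
Total outcomes: 7! = 5040.
Probability = 1855/5040 = 53/144.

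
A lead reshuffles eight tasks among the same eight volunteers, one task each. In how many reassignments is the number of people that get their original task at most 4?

40179

# with exactly i fixed is C(8,i)·!(8-i); sum over i=0..4:
  i=0: C(8,0)·!8 = 1·14833 = 14833
  i=1: C(8,1)·!7 = 8·1854 = 14832
  i=2: C(8,2)·!6 = 28·265 = 7420
  i=3: C(8,3)·!5 = 56·44 = 2464
  i=4: C(8,4)·!4 = 70·9 = 630
Total = 40179.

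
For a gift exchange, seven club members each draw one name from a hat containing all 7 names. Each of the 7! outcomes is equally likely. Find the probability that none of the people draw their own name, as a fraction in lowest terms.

103/280

Favorable outcomes: !7 = 1854.
Total outcomes: 7! = 5040.
Probability = 1854/5040 = 103/280.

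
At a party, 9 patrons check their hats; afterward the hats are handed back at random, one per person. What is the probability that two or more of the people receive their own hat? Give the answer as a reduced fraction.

95887/362880

Favorable outcomes: Σ_{i≥2} C(9,i)·!(9-i) = 36·1854 + 84·265 + 126·44 + 126·9 + 84·2 + 36·1 + 9·0 + 1·1 = 95887.
Total outcomes: 9! = 362880.
Probability = 95887/362880 = 95887/362880.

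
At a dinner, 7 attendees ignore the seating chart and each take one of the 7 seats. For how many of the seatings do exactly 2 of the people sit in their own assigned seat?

924

Choose which 2 of the 7 are fixed: C(7,2) = 21.
The remaining 5 must be deranged: !5 = 44.
Total: 21 × 44 = 924.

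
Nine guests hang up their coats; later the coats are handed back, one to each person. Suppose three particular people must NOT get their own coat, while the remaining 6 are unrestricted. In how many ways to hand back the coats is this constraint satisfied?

256320

Let A_j be the event that the j-th constrained one is fixed. By inclusion-exclusion over the 3 events:
Σ_{j=0}^{3} (-1)^j C(3,j)(9-j)!
= C(3,0)·9! - C(3,1)·8! + C(3,2)·7! - C(3,3)·6!
= 362880 - 120960 + 15120 - 720
= 256320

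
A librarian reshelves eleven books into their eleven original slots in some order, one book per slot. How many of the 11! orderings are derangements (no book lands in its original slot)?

14684570

!11 = 11! · Σ_{k=0}^{11} (-1)^k/k!
= 11! - 11!/1! + 11!/2! - 11!/3! + 11!/4! - 11!/5! + 11!/6! - 11!/7! + 11!/8! - 11!/9! + 11!/10! - 11!/11!
= 39916800 - 39916800 + 19958400 - 6652800 + 1663200 - 332640 + 55440 - 7920 + 990 - 110 + 11 - 1
= 14684570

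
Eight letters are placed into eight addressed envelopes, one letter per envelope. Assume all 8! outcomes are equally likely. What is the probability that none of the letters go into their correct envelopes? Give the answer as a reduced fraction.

Favorable outcomes: !8 = 14833.
Total outcomes: 8! = 40320.
Probability = 14833/40320 = 2119/5760.

2119/5760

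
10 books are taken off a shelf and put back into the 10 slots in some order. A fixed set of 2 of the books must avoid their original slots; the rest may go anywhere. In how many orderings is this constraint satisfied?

Let A_j be the event that the j-th constrained one is fixed. By inclusion-exclusion over the 2 events:
Σ_{j=0}^{2} (-1)^j C(2,j)(10-j)!
= C(2,0)·10! - C(2,1)·9! + C(2,2)·8!
= 3628800 - 725760 + 40320
= 2943360

2943360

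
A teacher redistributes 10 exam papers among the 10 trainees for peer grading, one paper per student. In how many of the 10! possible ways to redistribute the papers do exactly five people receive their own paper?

11088

Choose which 5 of the 10 are fixed: C(10,5) = 252.
The remaining 5 must be deranged: !5 = 44.
Total: 252 × 44 = 11088.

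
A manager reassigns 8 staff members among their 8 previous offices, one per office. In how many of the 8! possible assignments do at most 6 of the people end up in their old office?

# with exactly i fixed is C(8,i)·!(8-i); sum over i=0..6:
  i=0: C(8,0)·!8 = 1·14833 = 14833
  i=1: C(8,1)·!7 = 8·1854 = 14832
  i=2: C(8,2)·!6 = 28·265 = 7420
  i=3: C(8,3)·!5 = 56·44 = 2464
  i=4: C(8,4)·!4 = 70·9 = 630
  i=5: C(8,5)·!3 = 56·2 = 112
  i=6: C(8,6)·!2 = 28·1 = 28
Total = 40319.

40319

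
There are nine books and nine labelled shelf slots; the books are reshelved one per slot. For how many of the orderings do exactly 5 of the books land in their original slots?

Choose which 5 of the 9 are fixed: C(9,5) = 126.
The remaining 4 must be deranged: !4 = 9.
Total: 126 × 9 = 1134.

1134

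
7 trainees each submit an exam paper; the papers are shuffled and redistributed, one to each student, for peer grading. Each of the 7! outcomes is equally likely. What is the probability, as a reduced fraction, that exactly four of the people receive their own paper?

1/72

Favorable outcomes: C(7,4)·!3 = 35·2 = 70.
Total outcomes: 7! = 5040.
Probability = 70/5040 = 1/72.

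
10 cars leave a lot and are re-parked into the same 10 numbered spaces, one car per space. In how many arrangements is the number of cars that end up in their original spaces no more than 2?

# with exactly i fixed is C(10,i)·!(10-i); sum over i=0..2:
  i=0: C(10,0)·!10 = 1·1334961 = 1334961
  i=1: C(10,1)·!9 = 10·133496 = 1334960
  i=2: C(10,2)·!8 = 45·14833 = 667485
Total = 3337406.

3337406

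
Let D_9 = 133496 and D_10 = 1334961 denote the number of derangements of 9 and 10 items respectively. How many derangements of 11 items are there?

14684570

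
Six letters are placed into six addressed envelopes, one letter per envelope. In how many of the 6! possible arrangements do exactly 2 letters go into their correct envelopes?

135

Choose which 2 of the 6 are fixed: C(6,2) = 15.
The remaining 4 must be deranged: !4 = 9.
Total: 15 × 9 = 135.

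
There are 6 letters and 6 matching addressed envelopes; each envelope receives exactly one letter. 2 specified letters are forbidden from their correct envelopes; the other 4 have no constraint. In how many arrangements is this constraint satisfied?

Let A_j be the event that the j-th constrained one is fixed. By inclusion-exclusion over the 2 events:
Σ_{j=0}^{2} (-1)^j C(2,j)(6-j)!
= C(2,0)·6! - C(2,1)·5! + C(2,2)·4!
= 720 - 240 + 24
= 504

504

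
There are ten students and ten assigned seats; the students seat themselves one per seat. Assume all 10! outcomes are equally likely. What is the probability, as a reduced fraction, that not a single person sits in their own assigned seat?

16481/44800

Favorable outcomes: !10 = 1334961.
Total outcomes: 10! = 3628800.
Probability = 1334961/3628800 = 16481/44800.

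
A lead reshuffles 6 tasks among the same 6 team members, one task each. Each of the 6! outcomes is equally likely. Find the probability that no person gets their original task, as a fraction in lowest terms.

53/144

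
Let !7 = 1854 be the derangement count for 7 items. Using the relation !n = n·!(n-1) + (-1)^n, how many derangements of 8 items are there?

14833

!8 = 8·1854 + 1 = 14833.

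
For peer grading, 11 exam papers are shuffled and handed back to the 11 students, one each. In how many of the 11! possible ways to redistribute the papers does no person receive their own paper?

The subfactorial !11 = [11!/e] (nearest integer).
11! = 39916800, and 39916800/e ≈ 14684570.08, so !11 = 14684570.

14684570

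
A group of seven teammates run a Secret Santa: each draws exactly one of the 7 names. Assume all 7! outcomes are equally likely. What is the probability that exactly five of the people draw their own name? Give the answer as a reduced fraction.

Favorable outcomes: C(7,5)·!2 = 21·1 = 21.
Total outcomes: 7! = 5040.
Probability = 21/5040 = 1/240.

1/240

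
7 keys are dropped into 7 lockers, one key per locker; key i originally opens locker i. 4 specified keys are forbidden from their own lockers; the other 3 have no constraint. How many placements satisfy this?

2790

Inclusion-exclusion on the 4 forbidden self-matches:
Σ_{j=0}^{4} (-1)^j C(4,j)(7-j)!
= C(4,0)·7! - C(4,1)·6! + C(4,2)·5! - C(4,3)·4! + C(4,4)·3!
= 5040 - 2880 + 720 - 96 + 6
= 2790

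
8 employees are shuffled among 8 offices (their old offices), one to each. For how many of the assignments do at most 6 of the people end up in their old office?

# with exactly i fixed is C(8,i)·!(8-i); sum over i=0..6:
  i=0: C(8,0)·!8 = 1·14833 = 14833
  i=1: C(8,1)·!7 = 8·1854 = 14832
  i=2: C(8,2)·!6 = 28·265 = 7420
  i=3: C(8,3)·!5 = 56·44 = 2464
  i=4: C(8,4)·!4 = 70·9 = 630
  i=5: C(8,5)·!3 = 56·2 = 112
  i=6: C(8,6)·!2 = 28·1 = 28
Total = 40319.

40319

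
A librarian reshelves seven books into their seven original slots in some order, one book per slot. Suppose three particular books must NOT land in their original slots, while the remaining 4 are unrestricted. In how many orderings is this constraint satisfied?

3216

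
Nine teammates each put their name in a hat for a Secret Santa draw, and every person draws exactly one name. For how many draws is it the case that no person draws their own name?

!9 = 9! · Σ_{k=0}^{9} (-1)^k/k!
= 9! - 9!/1! + 9!/2! - 9!/3! + 9!/4! - 9!/5! + 9!/6! - 9!/7! + 9!/8! - 9!/9!
= 362880 - 362880 + 181440 - 60480 + 15120 - 3024 + 504 - 72 + 9 - 1
= 133496

133496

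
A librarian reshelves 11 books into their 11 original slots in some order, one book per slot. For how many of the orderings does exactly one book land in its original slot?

14684571

Choose which one of the 11 is fixed: C(11,1) = 11.
The other 10 form a derangement: !10 = 1334961.
Total: 11 × 1334961 = 14684571.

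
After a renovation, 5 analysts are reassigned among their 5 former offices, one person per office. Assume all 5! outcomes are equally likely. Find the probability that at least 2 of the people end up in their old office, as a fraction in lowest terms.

Favorable outcomes: Σ_{i≥2} C(5,i)·!(5-i) = 10·2 + 10·1 + 5·0 + 1·1 = 31.
Total outcomes: 5! = 120.
Probability = 31/120 = 31/120.

31/120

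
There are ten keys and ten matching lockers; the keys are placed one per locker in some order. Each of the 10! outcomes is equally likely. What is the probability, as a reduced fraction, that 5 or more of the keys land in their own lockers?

Favorable outcomes: Σ_{i≥5} C(10,i)·!(10-i) = 252·44 + 210·9 + 120·2 + 45·1 + 10·0 + 1·1 = 13264.
Total outcomes: 10! = 3628800.
Probability = 13264/3628800 = 829/226800.

829/226800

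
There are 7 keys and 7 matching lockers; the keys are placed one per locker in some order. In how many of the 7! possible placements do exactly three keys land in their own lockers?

315

Pick the 3 fixed positions: C(7,3) = 35 ways.
The other 4 form a derangement: !4 = 9.
Total: 35 × 9 = 315.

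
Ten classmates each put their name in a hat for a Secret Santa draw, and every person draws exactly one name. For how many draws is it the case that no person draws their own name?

1334961

By inclusion-exclusion, !10 = Σ (-1)^k · 10!/k! for k=0..10
= 10! - 10!/1! + 10!/2! - 10!/3! + 10!/4! - 10!/5! + 10!/6! - 10!/7! + 10!/8! - 10!/9! + 10!/10!
= 3628800 - 3628800 + 1814400 - 604800 + 151200 - 30240 + 5040 - 720 + 90 - 10 + 1
= 1334961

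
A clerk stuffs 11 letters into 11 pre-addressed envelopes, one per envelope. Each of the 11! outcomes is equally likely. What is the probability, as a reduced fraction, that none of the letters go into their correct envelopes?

Favorable outcomes: !11 = 14684570.
Total outcomes: 11! = 39916800.
Probability = 14684570/39916800 = 1468457/3991680.

1468457/3991680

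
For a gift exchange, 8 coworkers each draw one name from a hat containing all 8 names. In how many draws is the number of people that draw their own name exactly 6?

Choose which 6 of the 8 are fixed: C(8,6) = 28.
The other 2 form a derangement: !2 = 1.
Total: 28 × 1 = 28.

28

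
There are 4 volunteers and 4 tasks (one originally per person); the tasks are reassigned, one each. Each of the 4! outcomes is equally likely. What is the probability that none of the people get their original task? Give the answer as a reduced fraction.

3/8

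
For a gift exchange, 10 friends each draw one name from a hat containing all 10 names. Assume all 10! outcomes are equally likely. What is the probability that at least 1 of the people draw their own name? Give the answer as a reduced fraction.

Favorable outcomes: Σ_{i≥1} C(10,i)·!(10-i) = 10·133496 + 45·14833 + 120·1854 + 210·265 + 252·44 + 210·9 + 120·2 + 45·1 + 10·0 + 1·1 = 2293839.
Total outcomes: 10! = 3628800.
Probability = 2293839/3628800 = 28319/44800.

28319/44800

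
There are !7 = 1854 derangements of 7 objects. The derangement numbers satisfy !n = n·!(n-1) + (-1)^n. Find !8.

!8 = 8·1854 + 1 = 14833.

14833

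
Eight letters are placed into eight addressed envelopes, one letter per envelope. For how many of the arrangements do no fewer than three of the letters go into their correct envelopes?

Sum C(8,i)·!(8-i) for i = 3..8:
  i=3: C(8,3)·!5 = 56·44 = 2464
  i=4: C(8,4)·!4 = 70·9 = 630
  i=5: C(8,5)·!3 = 56·2 = 112
  i=6: C(8,6)·!2 = 28·1 = 28
  i=7: C(8,7)·!1 = 8·0 = 0
  i=8: C(8,8)·!0 = 1·1 = 1
Total = 3235.

3235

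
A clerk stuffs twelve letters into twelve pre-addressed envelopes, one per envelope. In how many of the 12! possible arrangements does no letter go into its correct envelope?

The subfactorial !12 = [12!/e] (nearest integer).
12! = 479001600, and 479001600/e ≈ 176214840.93, so !12 = 176214841.

176214841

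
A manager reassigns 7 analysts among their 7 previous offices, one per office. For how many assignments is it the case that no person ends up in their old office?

1854

Recurrence: !7 = 7·!6 + (-1)^7.
!7 = 7·265 - 1 = 1854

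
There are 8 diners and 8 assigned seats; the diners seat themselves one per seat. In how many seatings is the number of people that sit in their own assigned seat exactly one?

14832

Pick the single fixed position: C(8,1) = 8 ways.
The remaining 7 must be deranged: !7 = 1854.
Total: 8 × 1854 = 14832.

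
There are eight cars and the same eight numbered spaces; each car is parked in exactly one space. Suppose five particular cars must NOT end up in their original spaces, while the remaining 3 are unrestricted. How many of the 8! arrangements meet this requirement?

21234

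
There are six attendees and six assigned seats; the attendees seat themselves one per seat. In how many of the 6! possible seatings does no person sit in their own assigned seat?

265

!6 = 6! · Σ_{k=0}^{6} (-1)^k/k!
= 6! - 6!/1! + 6!/2! - 6!/3! + 6!/4! - 6!/5! + 6!/6!
= 720 - 720 + 360 - 120 + 30 - 6 + 1
= 265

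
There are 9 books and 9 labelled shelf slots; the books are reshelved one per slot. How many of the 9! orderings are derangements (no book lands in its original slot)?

133496

Recurrence: !9 = 9·!8 + (-1)^9.
!9 = 9·14833 - 1 = 133496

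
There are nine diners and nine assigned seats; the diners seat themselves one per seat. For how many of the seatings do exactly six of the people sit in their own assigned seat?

Choose which 6 of the 9 are fixed: C(9,6) = 84.
The remaining 3 must be deranged: !3 = 2.
Total: 84 × 2 = 168.

168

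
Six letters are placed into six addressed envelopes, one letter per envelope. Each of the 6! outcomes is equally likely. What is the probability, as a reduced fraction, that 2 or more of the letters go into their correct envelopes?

Favorable outcomes: Σ_{i≥2} C(6,i)·!(6-i) = 15·9 + 20·2 + 15·1 + 6·0 + 1·1 = 191.
Total outcomes: 6! = 720.
Probability = 191/720 = 191/720.

191/720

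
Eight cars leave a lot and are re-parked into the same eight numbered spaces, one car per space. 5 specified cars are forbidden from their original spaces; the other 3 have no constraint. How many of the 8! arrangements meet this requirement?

Let A_j be the event that the j-th constrained one is fixed. By inclusion-exclusion over the 5 events:
Σ_{j=0}^{5} (-1)^j C(5,j)(8-j)!
= C(5,0)·8! - C(5,1)·7! + C(5,2)·6! - C(5,3)·5! + C(5,4)·4! - C(5,5)·3!
= 40320 - 25200 + 7200 - 1200 + 120 - 6
= 21234

21234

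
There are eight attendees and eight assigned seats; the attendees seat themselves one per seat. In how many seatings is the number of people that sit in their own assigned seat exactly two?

7420

Pick the 2 fixed positions: C(8,2) = 28 ways.
The remaining 6 must be deranged: !6 = 265.
Total: 28 × 265 = 7420.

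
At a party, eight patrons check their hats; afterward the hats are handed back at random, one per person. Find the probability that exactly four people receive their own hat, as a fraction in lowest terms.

Favorable outcomes: C(8,4)·!4 = 70·9 = 630.
Total outcomes: 8! = 40320.
Probability = 630/40320 = 1/64.

1/64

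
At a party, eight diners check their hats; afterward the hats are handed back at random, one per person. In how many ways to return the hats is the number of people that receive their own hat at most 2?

37085

# with exactly i fixed is C(8,i)·!(8-i); sum over i=0..2:
  i=0: C(8,0)·!8 = 1·14833 = 14833
  i=1: C(8,1)·!7 = 8·1854 = 14832
  i=2: C(8,2)·!6 = 28·265 = 7420
Total = 37085.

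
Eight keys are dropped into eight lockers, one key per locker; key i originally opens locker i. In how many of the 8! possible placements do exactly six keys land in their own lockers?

28

Pick the 6 fixed positions: C(8,6) = 28 ways.
The remaining 2 must be deranged: !2 = 1.
Total: 28 × 1 = 28.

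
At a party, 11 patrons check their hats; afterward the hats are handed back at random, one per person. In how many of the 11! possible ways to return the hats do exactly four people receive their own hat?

Pick the 4 fixed positions: C(11,4) = 330 ways.
The remaining 7 must be deranged: !7 = 1854.
Total: 330 × 1854 = 611820.

611820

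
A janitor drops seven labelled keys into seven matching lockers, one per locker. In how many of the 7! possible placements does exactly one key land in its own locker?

1855

Choose which one of the 7 is fixed: C(7,1) = 7.
The other 6 form a derangement: !6 = 265.
Total: 7 × 265 = 1855.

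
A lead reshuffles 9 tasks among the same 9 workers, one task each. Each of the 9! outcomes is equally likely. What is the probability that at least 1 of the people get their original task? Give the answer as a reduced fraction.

Favorable outcomes: Σ_{i≥1} C(9,i)·!(9-i) = 9·14833 + 36·1854 + 84·265 + 126·44 + 126·9 + 84·2 + 36·1 + 9·0 + 1·1 = 229384.
Total outcomes: 9! = 362880.
Probability = 229384/362880 = 28673/45360.

28673/45360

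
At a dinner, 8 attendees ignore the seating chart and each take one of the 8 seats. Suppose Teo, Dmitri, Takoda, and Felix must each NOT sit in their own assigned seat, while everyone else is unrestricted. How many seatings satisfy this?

Inclusion-exclusion on the 4 forbidden self-matches:
Σ_{j=0}^{4} (-1)^j C(4,j)(8-j)!
= C(4,0)·8! - C(4,1)·7! + C(4,2)·6! - C(4,3)·5! + C(4,4)·4!
= 40320 - 20160 + 4320 - 480 + 24
= 24024

24024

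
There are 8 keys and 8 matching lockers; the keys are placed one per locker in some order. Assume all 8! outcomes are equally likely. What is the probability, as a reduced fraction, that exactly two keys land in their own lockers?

53/288

Favorable outcomes: C(8,2)·!6 = 28·265 = 7420.
Total outcomes: 8! = 40320.
Probability = 7420/40320 = 53/288.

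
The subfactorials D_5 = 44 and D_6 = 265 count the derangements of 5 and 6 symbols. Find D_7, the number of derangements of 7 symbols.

1854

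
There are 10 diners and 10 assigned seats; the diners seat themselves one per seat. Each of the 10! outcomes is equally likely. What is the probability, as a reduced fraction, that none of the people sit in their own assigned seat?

16481/44800

Favorable outcomes: !10 = 1334961.
Total outcomes: 10! = 3628800.
Probability = 1334961/3628800 = 16481/44800.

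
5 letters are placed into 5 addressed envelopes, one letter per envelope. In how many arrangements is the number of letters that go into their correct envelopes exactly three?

Choose which 3 of the 5 are fixed: C(5,3) = 10.
The remaining 2 must be deranged: !2 = 1.
Total: 10 × 1 = 10.

10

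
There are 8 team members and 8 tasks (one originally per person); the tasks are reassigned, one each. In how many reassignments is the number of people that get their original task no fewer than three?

3235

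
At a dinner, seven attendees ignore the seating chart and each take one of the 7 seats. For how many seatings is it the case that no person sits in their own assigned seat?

By inclusion-exclusion, !7 = Σ (-1)^k · 7!/k! for k=0..7
= 7! - 7!/1! + 7!/2! - 7!/3! + 7!/4! - 7!/5! + 7!/6! - 7!/7!
= 5040 - 5040 + 2520 - 840 + 210 - 42 + 7 - 1
= 1854

1854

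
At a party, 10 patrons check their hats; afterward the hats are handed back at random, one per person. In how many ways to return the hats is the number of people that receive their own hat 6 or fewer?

3628514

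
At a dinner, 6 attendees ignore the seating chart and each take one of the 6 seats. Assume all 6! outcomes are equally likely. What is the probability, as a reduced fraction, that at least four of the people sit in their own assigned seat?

1/45

Favorable outcomes: Σ_{i≥4} C(6,i)·!(6-i) = 15·1 + 6·0 + 1·1 = 16.
Total outcomes: 6! = 720.
Probability = 16/720 = 1/45.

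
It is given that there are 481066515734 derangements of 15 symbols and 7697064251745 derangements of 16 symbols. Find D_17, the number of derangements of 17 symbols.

130850092279664

D_17 = (17-1)·(D_16 + D_15) = 16·(7697064251745 + 481066515734) = 16·8178130767479 = 130850092279664.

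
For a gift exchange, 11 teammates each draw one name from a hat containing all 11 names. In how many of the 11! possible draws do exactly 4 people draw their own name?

611820

Pick the 4 fixed positions: C(11,4) = 330 ways.
The remaining 7 must be deranged: !7 = 1854.
Total: 330 × 1854 = 611820.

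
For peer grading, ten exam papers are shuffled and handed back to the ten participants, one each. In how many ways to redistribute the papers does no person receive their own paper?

1334961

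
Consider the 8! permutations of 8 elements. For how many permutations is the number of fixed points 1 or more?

25487

# with exactly i fixed is C(8,i)·!(8-i); sum over i=1..8:
  i=1: C(8,1)·!7 = 8·1854 = 14832
  i=2: C(8,2)·!6 = 28·265 = 7420
  i=3: C(8,3)·!5 = 56·44 = 2464
  i=4: C(8,4)·!4 = 70·9 = 630
  i=5: C(8,5)·!3 = 56·2 = 112
  i=6: C(8,6)·!2 = 28·1 = 28
  i=7: C(8,7)·!1 = 8·0 = 0
  i=8: C(8,8)·!0 = 1·1 = 1
Total = 25487.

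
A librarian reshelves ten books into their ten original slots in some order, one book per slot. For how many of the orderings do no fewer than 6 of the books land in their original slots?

2176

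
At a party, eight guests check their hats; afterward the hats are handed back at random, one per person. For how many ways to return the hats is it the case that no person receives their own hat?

!8 = 8! · Σ_{k=0}^{8} (-1)^k/k!
= 8! - 8!/1! + 8!/2! - 8!/3! + 8!/4! - 8!/5! + 8!/6! - 8!/7! + 8!/8!
= 40320 - 40320 + 20160 - 6720 + 1680 - 336 + 56 - 8 + 1
= 14833

14833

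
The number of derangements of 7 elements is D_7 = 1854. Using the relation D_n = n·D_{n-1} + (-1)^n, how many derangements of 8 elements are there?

D_8 = 8·1854 + 1 = 14833.

14833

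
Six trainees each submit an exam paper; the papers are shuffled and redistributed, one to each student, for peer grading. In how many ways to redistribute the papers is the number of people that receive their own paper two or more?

191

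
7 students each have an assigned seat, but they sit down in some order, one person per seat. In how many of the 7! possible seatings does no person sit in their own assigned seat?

!7 is the nearest integer to 7!/e.
7! = 5040, and 5040/e ≈ 1854.11, so !7 = 1854.

1854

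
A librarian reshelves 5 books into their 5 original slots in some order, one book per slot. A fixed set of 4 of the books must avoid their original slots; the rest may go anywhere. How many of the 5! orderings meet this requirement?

Let A_j be the event that the j-th constrained one is fixed. By inclusion-exclusion over the 4 events:
Σ_{j=0}^{4} (-1)^j C(4,j)(5-j)!
= C(4,0)·5! - C(4,1)·4! + C(4,2)·3! - C(4,3)·2! + C(4,4)·1!
= 120 - 96 + 36 - 8 + 1
= 53

53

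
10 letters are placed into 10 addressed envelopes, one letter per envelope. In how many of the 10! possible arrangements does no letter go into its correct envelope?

1334961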